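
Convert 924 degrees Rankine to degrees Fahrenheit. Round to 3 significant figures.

°R = °F + 459.67.
Applying the formula gives 464 °F.

464 degrees Fahrenheit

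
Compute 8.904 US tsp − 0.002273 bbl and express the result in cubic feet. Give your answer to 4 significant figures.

8.904 US tsp = 0.00154986 ft³ and 0.002273 bbl = 0.0127619 ft³.
0.00154986 − 0.0127619 ≈ -0.01121 ft³.

-0.01121 cubic feet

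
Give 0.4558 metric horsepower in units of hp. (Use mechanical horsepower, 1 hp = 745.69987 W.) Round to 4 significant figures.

0.4496 hp

1 PS = 0.986320 hp.
0.4558 × 0.986320 ≈ 0.4496 hp.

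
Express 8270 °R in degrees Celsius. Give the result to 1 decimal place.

4321.3 degrees Celsius

°R = (°C + 273.15) × 9/5.
Applying the formula gives 4321.3 °C.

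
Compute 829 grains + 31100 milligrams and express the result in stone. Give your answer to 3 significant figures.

0.0134 st

829 gr = 0.00845918 st and 31100 mg = 0.00489741 st.
0.00845918 + 0.00489741 ≈ 0.0134 st.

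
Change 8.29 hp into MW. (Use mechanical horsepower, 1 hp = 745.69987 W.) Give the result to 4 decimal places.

1 horsepower = 0.000745700 megawatts.
8.29 × 0.000745700 ≈ 0.0062 MW.

0.0062 MW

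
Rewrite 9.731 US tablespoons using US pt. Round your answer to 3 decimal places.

0.304 US pints

1 US tablespoon = 0.0312500 US pints.
Then 9.731 × 0.0312500 ≈ 0.304 US pt.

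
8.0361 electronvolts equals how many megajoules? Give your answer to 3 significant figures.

1.29 × 10^-24 MJ

1 electronvolt = 1.60218 × 10^-25 MJ.
So 8.0361 × 1.60218 × 10^-25 ≈ 1.29 × 10^-24 MJ.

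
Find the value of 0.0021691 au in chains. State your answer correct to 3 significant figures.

1.61 × 10^7 chain

1 au = 7.43646 × 10^9 chains.
0.0021691 × 7.43646 × 10^9 ≈ 1.61 × 10^7 chain.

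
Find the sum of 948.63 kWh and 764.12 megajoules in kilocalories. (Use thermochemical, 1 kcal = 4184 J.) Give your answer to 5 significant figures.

998850 kilocalories

948.63 kWh = 816221 kcal and 764.12 MJ = 182629 kcal.
816221 + 182629 ≈ 998850 kcal.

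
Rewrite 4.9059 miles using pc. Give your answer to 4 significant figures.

2.559 × 10^-13 parsecs

1 mile = 5.21553 × 10^-14 pc.
Thus 4.9059 × 5.21553 × 10^-14 ≈ 2.559 × 10^-13 pc.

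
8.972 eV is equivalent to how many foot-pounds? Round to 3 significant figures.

1 electronvolt = 1.18170e-19 foot-pounds.
Thus 8.972 × 1.18170e-19 ≈ 1.06e-18 ft·lbf.

1.06e-18 foot-pounds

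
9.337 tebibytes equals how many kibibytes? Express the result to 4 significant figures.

1.003e+10 KiB

1 tebibyte = 1.07374e+9 kibibytes.
Then 9.337 × 1.07374e+9 ≈ 1.003e+10 KiB.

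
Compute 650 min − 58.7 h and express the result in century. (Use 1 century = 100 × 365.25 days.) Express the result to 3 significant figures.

-5.46e-5 centuries

650 min = 1.23584e-5 century and 58.7 h = 6.69633e-5 century.
1.23584e-5 − 6.69633e-5 ≈ -5.46e-5 century.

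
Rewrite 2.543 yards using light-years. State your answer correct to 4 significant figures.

1 yard = 9.66522 × 10^-17 light-years.
So 2.543 × 9.66522 × 10^-17 ≈ 2.458 × 10^-16 ly.

2.458 × 10^-16 ly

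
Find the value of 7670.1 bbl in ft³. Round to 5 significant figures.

43064 cubic feet

1 bbl = 5.61458 ft³.
Thus 7670.1 × 5.61458 ≈ 43064 ft³.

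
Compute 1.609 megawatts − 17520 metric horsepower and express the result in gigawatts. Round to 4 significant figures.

-0.01128 GW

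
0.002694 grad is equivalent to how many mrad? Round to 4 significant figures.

1 gradian = 15.7080 mrad.
Thus 0.002694 × 15.7080 ≈ 0.04232 mrad.

0.04232 mrad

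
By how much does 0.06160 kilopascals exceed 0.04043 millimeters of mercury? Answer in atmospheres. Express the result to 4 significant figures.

0.06160 kPa = 0.000607945 atm and 0.04043 mmHg = 5.31974 × 10^-5 atm.
0.000607945 − 5.31974 × 10^-5 ≈ 0.0005547 atm.

0.0005547 atmospheres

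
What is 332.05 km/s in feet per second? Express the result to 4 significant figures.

1.089 × 10^6 ft/s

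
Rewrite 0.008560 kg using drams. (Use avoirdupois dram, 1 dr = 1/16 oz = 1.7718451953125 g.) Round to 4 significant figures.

4.831 drams

1 kg = 564.383 dr.
0.008560 × 564.383 ≈ 4.831 dr.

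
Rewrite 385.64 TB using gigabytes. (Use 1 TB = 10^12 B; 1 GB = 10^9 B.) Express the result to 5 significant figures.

1 TB = 1000.00 gigabytes.
Thus 385.64 × 1000.00 ≈ 385640 GB.

385640 gigabytes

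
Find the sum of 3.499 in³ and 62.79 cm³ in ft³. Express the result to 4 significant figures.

3.499 in³ = 0.00202488 ft³ and 62.79 cm³ = 0.00221741 ft³.
0.00202488 + 0.00221741 ≈ 0.004242 ft³.

0.004242 ft³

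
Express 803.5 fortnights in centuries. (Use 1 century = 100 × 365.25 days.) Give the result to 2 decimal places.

0.31 centuries

1 fortnight = 0.000383299 century.
803.5 × 0.000383299 ≈ 0.31 century.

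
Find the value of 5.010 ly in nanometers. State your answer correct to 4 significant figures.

4.740e+25 nanometers

1 ly = 9.46073e+24 nm.
Thus 5.010 × 9.46073e+24 ≈ 4.740e+25 nm.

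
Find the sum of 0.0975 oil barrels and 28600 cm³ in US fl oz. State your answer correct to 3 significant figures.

1490 US fluid ounces

0.0975 bbl = 524.160 US fl oz and 28600 cm³ = 967.081 US fl oz.
524.160 + 967.081 ≈ 1490 US fl oz.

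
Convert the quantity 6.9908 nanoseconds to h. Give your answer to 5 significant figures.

1.9419 × 10^-12 h

1 ns = 2.77778 × 10^-13 h.
So 6.9908 × 2.77778 × 10^-13 ≈ 1.9419 × 10^-12 h.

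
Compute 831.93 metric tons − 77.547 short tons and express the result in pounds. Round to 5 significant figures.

831.93 t = 1.83409e+6 lb and 77.547 short ton = 155094 lb.
1.83409e+6 − 155094 ≈ 1.6790e+6 lb.

1.6790e+6 lb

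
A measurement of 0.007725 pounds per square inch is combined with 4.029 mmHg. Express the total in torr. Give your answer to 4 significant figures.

0.007725 psi = 0.399498 torr and 4.029 mmHg = 4.02900 torr.
0.399498 + 4.02900 ≈ 4.428 torr.

4.428 torr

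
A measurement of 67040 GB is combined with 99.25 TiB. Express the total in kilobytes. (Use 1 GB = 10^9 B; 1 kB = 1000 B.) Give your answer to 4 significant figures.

1.762 × 10^11 kilobytes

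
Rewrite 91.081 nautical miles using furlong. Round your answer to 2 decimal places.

1 nmi = 9.20624 furlong.
So 91.081 × 9.20624 ≈ 838.51 furlong.

838.51 furlongs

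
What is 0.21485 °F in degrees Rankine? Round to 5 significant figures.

°R = °F + 459.67.
Applying the formula gives 459.88 °R.

459.88 degrees Rankine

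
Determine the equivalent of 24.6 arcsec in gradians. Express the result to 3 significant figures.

1 arcsec = 0.000308642 gradians.
24.6 × 0.000308642 ≈ 0.00759 grad.

0.00759 grad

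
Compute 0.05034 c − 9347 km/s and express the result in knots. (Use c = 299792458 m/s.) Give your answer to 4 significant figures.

1.117e+7 knots

0.05034 c = 2.93356e+7 kn and 9347 km/s = 1.81691e+7 kn.
2.93356e+7 − 1.81691e+7 ≈ 1.117e+7 kn.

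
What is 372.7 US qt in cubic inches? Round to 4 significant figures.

21520 cubic inches

1 US quart = 57.7500 cubic inches.
Then 372.7 × 57.7500 ≈ 21520 in³.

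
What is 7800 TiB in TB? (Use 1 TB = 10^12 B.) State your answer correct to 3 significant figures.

8580 terabytes

1 TiB = 1.09951 terabytes.
So 7800 × 1.09951 ≈ 8580 TB.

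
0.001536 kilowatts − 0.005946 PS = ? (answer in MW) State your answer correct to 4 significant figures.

0.001536 kW = 1.53600 × 10^-6 MW and 0.005946 PS = 4.37328 × 10^-6 MW.
1.53600 × 10^-6 − 4.37328 × 10^-6 ≈ -2.837 × 10^-6 MW.

-2.837 × 10^-6 MW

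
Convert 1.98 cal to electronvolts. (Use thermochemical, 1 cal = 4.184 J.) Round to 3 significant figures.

5.17e+19 eV

1 cal = 2.61145e+19 electronvolts.
Then 1.98 × 2.61145e+19 ≈ 5.17e+19 eV.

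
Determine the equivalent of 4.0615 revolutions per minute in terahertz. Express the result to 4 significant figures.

1 revolution per minute = 1.66667e-14 terahertz.
So 4.0615 × 1.66667e-14 ≈ 6.769e-14 THz.

6.769e-14 THz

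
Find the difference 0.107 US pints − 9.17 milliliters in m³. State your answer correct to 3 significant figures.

0.107 US pt = 5.06299e-5 m³ and 9.17 mL = 9.17000e-6 m³.
5.06299e-5 − 9.17000e-6 ≈ 4.15e-5 m³.

4.15e-5 m³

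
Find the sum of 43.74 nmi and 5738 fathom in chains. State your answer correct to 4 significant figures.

43.74 nmi = 4026.81 chain and 5738 fathom = 521.636 chain.
4026.81 + 521.636 ≈ 4548 chain.

4548 chains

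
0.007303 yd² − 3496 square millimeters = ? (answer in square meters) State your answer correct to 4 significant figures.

0.002610 square meters

0.007303 yd² = 0.00610624 m² and 3496 mm² = 0.00349600 m².
0.00610624 − 0.00349600 ≈ 0.002610 m².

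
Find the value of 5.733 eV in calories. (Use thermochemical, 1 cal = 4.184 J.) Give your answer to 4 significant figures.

1 eV = 3.82929e-20 cal.
So 5.733 × 3.82929e-20 ≈ 2.195e-19 cal.

2.195e-19 cal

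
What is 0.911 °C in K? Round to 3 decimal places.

274.061 K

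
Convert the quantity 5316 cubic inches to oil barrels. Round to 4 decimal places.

1 cubic inch = 0.000103072 oil barrels.
5316 × 0.000103072 ≈ 0.5479 bbl.

0.5479 oil barrels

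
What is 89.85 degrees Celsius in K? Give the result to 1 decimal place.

K = °C + 273.15.
Applying the formula gives 363.0 K.

363.0 K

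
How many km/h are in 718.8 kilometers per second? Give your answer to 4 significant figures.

1 km/s = 3600.00 km/h.
718.8 × 3600.00 ≈ 2.588e+6 km/h.

2.588e+6 km/h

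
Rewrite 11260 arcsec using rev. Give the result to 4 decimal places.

0.0087 rev

1 arcsec = 7.71605e-7 rev.
So 11260 × 7.71605e-7 ≈ 0.0087 rev.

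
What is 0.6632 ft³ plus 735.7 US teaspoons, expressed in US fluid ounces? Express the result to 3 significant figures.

0.6632 ft³ = 635.018 US fl oz and 735.7 US tsp = 122.617 US fl oz.
635.018 + 122.617 ≈ 758 US fl oz.

758 US fluid ounces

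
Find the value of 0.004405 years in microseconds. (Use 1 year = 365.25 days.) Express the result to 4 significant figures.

1.390e+11 μs

1 year = 3.15576e+13 microseconds.
Thus 0.004405 × 3.15576e+13 ≈ 1.390e+11 μs.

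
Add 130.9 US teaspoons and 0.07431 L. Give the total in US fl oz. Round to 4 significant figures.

24.33 US fl oz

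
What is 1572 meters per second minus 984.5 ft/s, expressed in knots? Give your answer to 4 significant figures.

2472 kn

1572 m/s = 3055.72 kn and 984.5 ft/s = 583.300 kn.
3055.72 − 583.300 ≈ 2472 kn.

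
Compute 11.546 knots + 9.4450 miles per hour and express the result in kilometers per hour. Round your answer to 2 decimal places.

11.546 kn = 21.3832 km/h and 9.4450 mph = 15.2003 km/h.
21.3832 + 15.2003 ≈ 36.58 km/h.

36.58 km/h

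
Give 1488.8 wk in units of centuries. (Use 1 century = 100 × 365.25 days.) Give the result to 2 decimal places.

1 week = 0.000191650 centuries.
Then 1488.8 × 0.000191650 ≈ 0.29 century.

0.29 century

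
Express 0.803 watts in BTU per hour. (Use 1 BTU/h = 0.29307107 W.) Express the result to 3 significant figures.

2.74 BTU/h

1 W = 3.41214 BTU per hour.
Then 0.803 × 3.41214 ≈ 2.74 BTU/h.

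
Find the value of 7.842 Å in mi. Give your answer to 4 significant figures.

1 angstrom = 6.21371e-14 mi.
Thus 7.842 × 6.21371e-14 ≈ 4.873e-13 mi.

4.873e-13 miles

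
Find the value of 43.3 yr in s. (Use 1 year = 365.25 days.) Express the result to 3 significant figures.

1.37 × 10^9 s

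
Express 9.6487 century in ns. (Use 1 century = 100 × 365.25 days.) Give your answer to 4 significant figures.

1 century = 3.15576 × 10^18 nanoseconds.
Thus 9.6487 × 3.15576 × 10^18 ≈ 3.045 × 10^19 ns.

3.045 × 10^19 ns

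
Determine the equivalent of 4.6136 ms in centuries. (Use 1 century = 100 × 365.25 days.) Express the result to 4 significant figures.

1 ms = 3.16881e-13 century.
Then 4.6136 × 3.16881e-13 ≈ 1.462e-12 century.

1.462e-12 century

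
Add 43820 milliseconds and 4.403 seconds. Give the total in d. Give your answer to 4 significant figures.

0.0005581 days

43820 ms = 0.000507176 d and 4.403 s = 5.09606e-5 d.
0.000507176 + 5.09606e-5 ≈ 0.0005581 d.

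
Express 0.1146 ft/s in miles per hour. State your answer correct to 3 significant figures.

0.0781 miles per hour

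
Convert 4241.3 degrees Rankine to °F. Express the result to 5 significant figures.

3781.6 degrees Fahrenheit

°R = °F + 459.67.
Applying the formula gives 3781.6 °F.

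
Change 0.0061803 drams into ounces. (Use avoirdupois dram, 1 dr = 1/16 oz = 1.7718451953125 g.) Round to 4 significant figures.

1 dr = 0.0625000 oz.
Thus 0.0061803 × 0.0625000 ≈ 0.0003863 oz.

0.0003863 ounces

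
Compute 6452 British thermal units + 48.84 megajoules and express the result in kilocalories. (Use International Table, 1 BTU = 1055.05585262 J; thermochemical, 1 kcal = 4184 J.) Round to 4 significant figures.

6452 BTU = 1626.96 kcal and 48.84 MJ = 11673.0 kcal.
1626.96 + 11673.0 ≈ 13300 kcal.

13300 kilocalories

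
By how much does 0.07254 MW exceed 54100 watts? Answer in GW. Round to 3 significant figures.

1.84 × 10^-5 GW

0.07254 MW = 7.25400 × 10^-5 GW and 54100 W = 5.41000 × 10^-5 GW.
7.25400 × 10^-5 − 5.41000 × 10^-5 ≈ 1.84 × 10^-5 GW.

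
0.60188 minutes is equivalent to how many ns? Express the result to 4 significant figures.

3.611e+10 nanoseconds

1 min = 6.00000e+10 nanoseconds.
Thus 0.60188 × 6.00000e+10 ≈ 3.611e+10 ns.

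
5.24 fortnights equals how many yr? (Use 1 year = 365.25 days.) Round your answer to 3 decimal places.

1 fortnight = 0.0383299 yr.
So 5.24 × 0.0383299 ≈ 0.201 yr.

0.201 years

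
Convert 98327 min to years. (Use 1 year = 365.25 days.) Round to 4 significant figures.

0.1869 years

1 minute = 1.90129e-6 years.
98327 × 1.90129e-6 ≈ 0.1869 yr.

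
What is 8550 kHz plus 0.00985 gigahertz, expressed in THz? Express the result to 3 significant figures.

8550 kHz = 8.55000e-6 THz and 0.00985 GHz = 9.85000e-6 THz.
8.55000e-6 + 9.85000e-6 ≈ 1.84e-5 THz.

1.84e-5 THz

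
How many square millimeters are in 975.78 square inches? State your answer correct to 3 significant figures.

1 in² = 645.160 square millimeters.
So 975.78 × 645.160 ≈ 630000 mm².

630000 square millimeters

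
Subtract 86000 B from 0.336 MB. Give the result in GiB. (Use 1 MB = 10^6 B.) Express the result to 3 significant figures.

0.000233 gibibytes

0.336 MB = 0.000312924 GiB and 86000 B = 8.00937 × 10^-5 GiB.
0.000312924 − 8.00937 × 10^-5 ≈ 0.000233 GiB.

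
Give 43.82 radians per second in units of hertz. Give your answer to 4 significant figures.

6.974 hertz

1 radian per second = 0.159155 Hz.
Then 43.82 × 0.159155 ≈ 6.974 Hz.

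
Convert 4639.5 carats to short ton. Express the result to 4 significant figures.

0.001023 short ton

1 ct = 2.20462e-7 short ton.
Then 4639.5 × 2.20462e-7 ≈ 0.001023 short ton.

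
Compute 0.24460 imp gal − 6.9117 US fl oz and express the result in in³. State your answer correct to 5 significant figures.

0.24460 imp gal = 67.8568 in³ and 6.9117 US fl oz = 12.4735 in³.
67.8568 − 12.4735 ≈ 55.383 in³.

55.383 cubic inches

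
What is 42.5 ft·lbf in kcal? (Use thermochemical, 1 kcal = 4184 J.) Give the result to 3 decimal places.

0.014 kilocalories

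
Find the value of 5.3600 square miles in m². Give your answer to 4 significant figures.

1 square mile = 2.58999e+6 m².
Thus 5.3600 × 2.58999e+6 ≈ 1.388e+7 m².

1.388e+7 m²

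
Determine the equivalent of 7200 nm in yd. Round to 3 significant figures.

7.87 × 10^-6 yd

1 nm = 1.09361 × 10^-9 yd.
Thus 7200 × 1.09361 × 10^-9 ≈ 7.87 × 10^-6 yd.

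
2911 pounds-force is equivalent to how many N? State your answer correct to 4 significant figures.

1 pound-force = 4.44822 N.
Then 2911 × 4.44822 ≈ 12950 N.

12950 N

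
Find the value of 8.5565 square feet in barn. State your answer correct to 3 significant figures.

1 ft² = 9.29030e+26 barns.
8.5565 × 9.29030e+26 ≈ 7.95e+27 barn.

7.95e+27 barns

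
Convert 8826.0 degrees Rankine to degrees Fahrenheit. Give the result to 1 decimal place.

8366.3 °F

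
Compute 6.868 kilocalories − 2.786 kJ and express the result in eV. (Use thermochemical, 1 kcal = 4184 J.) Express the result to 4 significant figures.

6.868 kcal = 1.79354e+23 eV and 2.786 kJ = 1.73888e+22 eV.
1.79354e+23 − 1.73888e+22 ≈ 1.620e+23 eV.

1.620e+23 electronvolts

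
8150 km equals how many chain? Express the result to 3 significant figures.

405000 chain

1 km = 49.7097 chain.
8150 × 49.7097 ≈ 405000 chain.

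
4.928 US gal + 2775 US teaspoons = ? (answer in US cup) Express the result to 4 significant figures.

4.928 US gal = 78.8480 US cup and 2775 US tsp = 57.8125 US cup.
78.8480 + 57.8125 ≈ 136.7 US cup.

136.7 US cup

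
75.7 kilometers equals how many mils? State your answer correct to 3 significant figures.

2.98 × 10^9 mils

1 km = 3.93701 × 10^7 mil.
Then 75.7 × 3.93701 × 10^7 ≈ 2.98 × 10^9 mil.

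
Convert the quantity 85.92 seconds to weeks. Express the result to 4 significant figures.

0.0001421 weeks

1 second = 1.65344 × 10^-6 wk.
85.92 × 1.65344 × 10^-6 ≈ 0.0001421 wk.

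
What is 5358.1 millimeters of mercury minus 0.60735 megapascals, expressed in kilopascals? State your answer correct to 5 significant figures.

107.00 kilopascals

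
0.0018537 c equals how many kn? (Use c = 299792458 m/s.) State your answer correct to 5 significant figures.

1.0802 × 10^6 kn

1 c = 5.82750 × 10^8 kn.
So 0.0018537 × 5.82750 × 10^8 ≈ 1.0802 × 10^6 kn.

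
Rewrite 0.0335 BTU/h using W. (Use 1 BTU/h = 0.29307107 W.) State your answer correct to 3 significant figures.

1 BTU per hour = 0.293071 watts.
0.0335 × 0.293071 ≈ 0.00982 W.

0.00982 watts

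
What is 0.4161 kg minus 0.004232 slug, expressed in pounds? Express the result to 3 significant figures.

0.4161 kg = 0.917343 lb and 0.004232 slug = 0.136161 lb.
0.917343 − 0.136161 ≈ 0.781 lb.

0.781 pounds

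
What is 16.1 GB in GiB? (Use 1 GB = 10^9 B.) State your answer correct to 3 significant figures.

1 GB = 0.931323 GiB.
So 16.1 × 0.931323 ≈ 15.0 GiB.

15.0 GiB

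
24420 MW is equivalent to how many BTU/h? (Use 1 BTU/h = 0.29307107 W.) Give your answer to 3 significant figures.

1 MW = 3.41214 × 10^6 BTU/h.
24420 × 3.41214 × 10^6 ≈ 8.33 × 10^10 BTU/h.

8.33 × 10^10 BTU/h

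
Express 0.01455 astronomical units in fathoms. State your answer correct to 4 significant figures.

1 astronomical unit = 8.18011e+10 fathom.
So 0.01455 × 8.18011e+10 ≈ 1.190e+9 fathom.

1.190e+9 fathom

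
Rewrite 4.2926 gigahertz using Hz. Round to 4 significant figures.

4.293e+9 Hz

1 gigahertz = 1.00000e+9 hertz.
4.2926 × 1.00000e+9 ≈ 4.293e+9 Hz.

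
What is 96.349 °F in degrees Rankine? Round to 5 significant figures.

556.02 °R

°R = °F + 459.67.
Applying the formula gives 556.02 °R.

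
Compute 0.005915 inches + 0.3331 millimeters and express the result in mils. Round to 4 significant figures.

19.03 mil

0.005915 in = 5.91500 mil and 0.3331 mm = 13.1142 mil.
5.91500 + 13.1142 ≈ 19.03 mil.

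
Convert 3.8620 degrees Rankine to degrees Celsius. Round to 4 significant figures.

°R = (°C + 273.15) × 9/5.
Applying the formula gives -271.0 °C.

-271.0 °C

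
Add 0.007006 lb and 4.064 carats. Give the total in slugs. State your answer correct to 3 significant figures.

0.007006 lb = 0.000217753 slug and 4.064 ct = 5.56945 × 10^-5 slug.
0.000217753 + 5.56945 × 10^-5 ≈ 0.000273 slug.

0.000273 slug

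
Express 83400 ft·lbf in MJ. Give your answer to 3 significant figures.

1 foot-pound = 1.35582e-6 megajoules.
So 83400 × 1.35582e-6 ≈ 0.113 MJ.

0.113 MJ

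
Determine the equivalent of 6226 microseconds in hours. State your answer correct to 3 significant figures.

1 μs = 2.77778e-10 h.
Then 6226 × 2.77778e-10 ≈ 1.73e-6 h.

1.73e-6 h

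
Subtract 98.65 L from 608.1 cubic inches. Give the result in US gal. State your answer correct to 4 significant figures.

-23.43 US gallons

608.1 in³ = 2.63247 US gal and 98.65 L = 26.0606 US gal.
2.63247 − 26.0606 ≈ -23.43 US gal.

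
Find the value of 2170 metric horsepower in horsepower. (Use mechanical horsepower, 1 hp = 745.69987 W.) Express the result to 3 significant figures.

2140 hp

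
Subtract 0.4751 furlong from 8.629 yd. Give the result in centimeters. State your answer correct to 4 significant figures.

8.629 yd = 789.036 cm and 0.4751 furlong = 9557.49 cm.
789.036 − 9557.49 ≈ -8768 cm.

-8768 cm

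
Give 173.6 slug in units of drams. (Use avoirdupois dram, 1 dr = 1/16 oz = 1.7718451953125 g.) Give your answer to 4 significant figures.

1 slug = 8236.56 drams.
Then 173.6 × 8236.56 ≈ 1.430e+6 dr.

1.430e+6 drams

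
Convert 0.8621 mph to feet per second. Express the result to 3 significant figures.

1.26 ft/s

1 mph = 1.46667 feet per second.
Then 0.8621 × 1.46667 ≈ 1.26 ft/s.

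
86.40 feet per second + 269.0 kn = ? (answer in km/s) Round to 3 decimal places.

0.165 kilometers per second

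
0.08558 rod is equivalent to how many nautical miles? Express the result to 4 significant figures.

0.0002324 nautical miles

1 rod = 0.00271555 nmi.
So 0.08558 × 0.00271555 ≈ 0.0002324 nmi.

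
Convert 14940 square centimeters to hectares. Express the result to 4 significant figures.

0.0001494 ha

1 cm² = 1.00000e-8 hectares.
So 14940 × 1.00000e-8 ≈ 0.0001494 ha.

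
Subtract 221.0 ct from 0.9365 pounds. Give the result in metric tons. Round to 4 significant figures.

0.9365 lb = 0.000424789 t and 221.0 ct = 4.42000 × 10^-5 t.
0.000424789 − 4.42000 × 10^-5 ≈ 0.0003806 t.

0.0003806 metric tons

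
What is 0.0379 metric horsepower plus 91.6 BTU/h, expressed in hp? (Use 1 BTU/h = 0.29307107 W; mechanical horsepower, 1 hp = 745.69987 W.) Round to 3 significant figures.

0.0379 PS = 0.0373815 hp and 91.6 BTU/h = 0.0360002 hp.
0.0373815 + 0.0360002 ≈ 0.0734 hp.

0.0734 hp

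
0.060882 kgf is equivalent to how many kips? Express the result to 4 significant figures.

0.0001342 kip

1 kgf = 0.00220462 kips.
0.060882 × 0.00220462 ≈ 0.0001342 kip.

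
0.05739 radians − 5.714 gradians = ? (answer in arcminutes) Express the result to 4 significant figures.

0.05739 rad = 197.292 arcmin and 5.714 grad = 308.556 arcmin.
197.292 − 308.556 ≈ -111.3 arcmin.

-111.3 arcminutes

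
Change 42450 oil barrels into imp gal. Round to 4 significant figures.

1.485e+6 imperial gallons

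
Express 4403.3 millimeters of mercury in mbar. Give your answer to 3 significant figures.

5870 mbar

1 millimeter of mercury = 1.33322 mbar.
Then 4403.3 × 1.33322 ≈ 5870 mbar.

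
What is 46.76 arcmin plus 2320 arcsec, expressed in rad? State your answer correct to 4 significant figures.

46.76 arcmin = 0.0136019 rad and 2320 arcsec = 0.0112477 rad.
0.0136019 + 0.0112477 ≈ 0.02485 rad.

0.02485 rad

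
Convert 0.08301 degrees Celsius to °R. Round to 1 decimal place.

491.8 °R

°R = (°C + 273.15) × 9/5.
Applying the formula gives 491.8 °R.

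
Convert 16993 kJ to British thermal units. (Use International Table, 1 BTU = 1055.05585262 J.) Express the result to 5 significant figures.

1 kilojoule = 0.947817 British thermal units.
Thus 16993 × 0.947817 ≈ 16106 BTU.

16106 British thermal units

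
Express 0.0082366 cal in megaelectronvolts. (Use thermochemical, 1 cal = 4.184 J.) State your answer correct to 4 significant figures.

2.151 × 10^11 megaelectronvolts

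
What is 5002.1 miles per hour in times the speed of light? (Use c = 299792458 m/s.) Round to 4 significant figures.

7.459 × 10^-6 c

1 mile per hour = 1.49116 × 10^-9 c.
5002.1 × 1.49116 × 10^-9 ≈ 7.459 × 10^-6 c.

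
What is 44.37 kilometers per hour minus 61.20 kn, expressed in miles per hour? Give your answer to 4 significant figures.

-42.86 mph

44.37 km/h = 27.5702 mph and 61.20 kn = 70.4277 mph.
27.5702 − 70.4277 ≈ -42.86 mph.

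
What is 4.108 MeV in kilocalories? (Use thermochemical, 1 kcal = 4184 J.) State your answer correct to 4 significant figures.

1.573 × 10^-16 kilocalories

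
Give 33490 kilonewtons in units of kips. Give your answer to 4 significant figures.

1 kilonewton = 0.224809 kip.
33490 × 0.224809 ≈ 7529 kip.

7529 kip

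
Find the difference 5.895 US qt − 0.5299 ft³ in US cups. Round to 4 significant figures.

5.895 US qt = 23.5800 US cup and 0.5299 ft³ = 63.4228 US cup.
23.5800 − 63.4228 ≈ -39.84 US cup.

-39.84 US cup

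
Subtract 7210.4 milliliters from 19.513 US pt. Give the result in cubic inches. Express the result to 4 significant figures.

19.513 US pt = 563.438 in³ and 7210.4 mL = 440.006 in³.
563.438 − 440.006 ≈ 123.4 in³.

123.4 cubic inches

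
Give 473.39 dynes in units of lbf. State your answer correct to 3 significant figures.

0.00106 lbf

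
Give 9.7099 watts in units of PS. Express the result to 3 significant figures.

0.0132 PS

1 W = 0.00135962 PS.
9.7099 × 0.00135962 ≈ 0.0132 PS.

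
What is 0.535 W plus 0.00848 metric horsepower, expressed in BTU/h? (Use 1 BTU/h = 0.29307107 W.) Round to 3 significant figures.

23.1 BTU per hour

0.535 W = 1.82550 BTU/h and 0.00848 PS = 21.2816 BTU/h.
1.82550 + 21.2816 ≈ 23.1 BTU/h.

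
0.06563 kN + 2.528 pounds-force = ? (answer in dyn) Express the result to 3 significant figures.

7.69 × 10^6 dyn

0.06563 kN = 6.56300 × 10^6 dyn and 2.528 lbf = 1.12451 × 10^6 dyn.
6.56300 × 10^6 + 1.12451 × 10^6 ≈ 7.69 × 10^6 dyn.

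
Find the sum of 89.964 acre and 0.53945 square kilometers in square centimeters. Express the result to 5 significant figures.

9.0352e+9 cm²

89.964 acre = 3.64071e+9 cm² and 0.53945 km² = 5.39450e+9 cm².
3.64071e+9 + 5.39450e+9 ≈ 9.0352e+9 cm².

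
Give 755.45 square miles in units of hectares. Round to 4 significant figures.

195700 ha

1 mi² = 258.999 hectares.
755.45 × 258.999 ≈ 195700 ha.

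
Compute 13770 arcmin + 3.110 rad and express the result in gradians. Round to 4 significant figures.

13770 arcmin = 255.000 grad and 3.110 rad = 197.989 grad.
255.000 + 197.989 ≈ 453.0 grad.

453.0 gradians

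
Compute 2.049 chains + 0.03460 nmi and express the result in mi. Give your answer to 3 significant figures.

0.0654 mi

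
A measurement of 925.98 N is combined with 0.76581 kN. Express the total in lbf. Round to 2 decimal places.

925.98 N = 208.169 lbf and 0.76581 kN = 172.161 lbf.
208.169 + 172.161 ≈ 380.33 lbf.

380.33 pounds-force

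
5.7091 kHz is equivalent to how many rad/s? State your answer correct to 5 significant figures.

1 kHz = 6283.19 rad/s.
Then 5.7091 × 6283.19 ≈ 35871 rad/s.

35871 radians per second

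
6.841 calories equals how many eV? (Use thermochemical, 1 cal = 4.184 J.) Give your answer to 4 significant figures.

1 cal = 2.61145e+19 eV.
Then 6.841 × 2.61145e+19 ≈ 1.786e+20 eV.

1.786e+20 electronvolts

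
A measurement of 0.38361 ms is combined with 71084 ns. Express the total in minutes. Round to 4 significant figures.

7.578e-6 min

0.38361 ms = 6.39350e-6 min and 71084 ns = 1.18473e-6 min.
6.39350e-6 + 1.18473e-6 ≈ 7.578e-6 min.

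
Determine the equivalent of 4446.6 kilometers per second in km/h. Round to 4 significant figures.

1.601 × 10^7 km/h

1 km/s = 3600.00 kilometers per hour.
4446.6 × 3600.00 ≈ 1.601 × 10^7 km/h.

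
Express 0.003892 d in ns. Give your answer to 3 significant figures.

3.36 × 10^11 nanoseconds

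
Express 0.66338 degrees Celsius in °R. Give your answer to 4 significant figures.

492.9 degrees Rankine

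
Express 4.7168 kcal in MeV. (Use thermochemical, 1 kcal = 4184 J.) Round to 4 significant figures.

1.232 × 10^17 MeV

1 kilocalorie = 2.61145 × 10^16 MeV.
So 4.7168 × 2.61145 × 10^16 ≈ 1.232 × 10^17 MeV.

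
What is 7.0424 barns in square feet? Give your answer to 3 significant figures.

1 barn = 1.07639e-27 ft².
Then 7.0424 × 1.07639e-27 ≈ 7.58e-27 ft².

7.58e-27 ft²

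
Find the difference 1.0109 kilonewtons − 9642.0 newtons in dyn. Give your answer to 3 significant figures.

-8.63e+8 dyn

1.0109 kN = 1.01090e+8 dyn and 9642.0 N = 9.64200e+8 dyn.
1.01090e+8 − 9.64200e+8 ≈ -8.63e+8 dyn.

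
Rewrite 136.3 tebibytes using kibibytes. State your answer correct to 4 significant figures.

1.464e+11 kibibytes

1 tebibyte = 1.07374e+9 kibibytes.
So 136.3 × 1.07374e+9 ≈ 1.464e+11 KiB.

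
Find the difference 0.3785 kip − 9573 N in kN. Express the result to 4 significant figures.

-7.889 kN

0.3785 kip = 1.68365 kN and 9573 N = 9.57300 kN.
1.68365 − 9.57300 ≈ -7.889 kN.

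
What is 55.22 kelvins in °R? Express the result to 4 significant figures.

°R = K × 9/5.
Applying the formula gives 99.40 °R.

99.40 °R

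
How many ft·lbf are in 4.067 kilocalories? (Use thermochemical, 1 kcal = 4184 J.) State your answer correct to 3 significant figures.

12600 foot-pounds

1 kcal = 3085.96 foot-pounds.
Then 4.067 × 3085.96 ≈ 12600 ft·lbf.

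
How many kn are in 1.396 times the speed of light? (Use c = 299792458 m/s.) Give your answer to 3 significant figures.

8.14e+8 knots

1 speed of light = 5.82750e+8 knots.
So 1.396 × 5.82750e+8 ≈ 8.14e+8 kn.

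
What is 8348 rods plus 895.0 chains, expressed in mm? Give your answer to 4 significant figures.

8348 rod = 4.19838e+7 mm and 895.0 chain = 1.80045e+7 mm.
4.19838e+7 + 1.80045e+7 ≈ 5.999e+7 mm.

5.999e+7 mm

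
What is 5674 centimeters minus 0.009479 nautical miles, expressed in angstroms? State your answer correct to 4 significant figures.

5674 cm = 5.67400e+11 Å and 0.009479 nmi = 1.75551e+11 Å.
5.67400e+11 − 1.75551e+11 ≈ 3.918e+11 Å.

3.918e+11 angstroms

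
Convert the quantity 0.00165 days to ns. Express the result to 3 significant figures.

1.43e+11 ns

1 d = 8.64000e+13 nanoseconds.
So 0.00165 × 8.64000e+13 ≈ 1.43e+11 ns.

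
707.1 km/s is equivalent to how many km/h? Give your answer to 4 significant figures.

1 kilometer per second = 3600.00 km/h.
Then 707.1 × 3600.00 ≈ 2.546e+6 km/h.

2.546e+6 kilometers per hour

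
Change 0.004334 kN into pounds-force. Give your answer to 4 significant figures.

0.9743 pounds-force

1 kN = 224.809 pounds-force.
Thus 0.004334 × 224.809 ≈ 0.9743 lbf.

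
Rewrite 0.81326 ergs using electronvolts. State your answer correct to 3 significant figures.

5.08 × 10^11 electronvolts

1 erg = 6.24151 × 10^11 eV.
Then 0.81326 × 6.24151 × 10^11 ≈ 5.08 × 10^11 eV.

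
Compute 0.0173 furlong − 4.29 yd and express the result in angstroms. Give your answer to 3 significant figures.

-4.43e+9 Å

0.0173 furlong = 3.48021e+10 Å and 4.29 yd = 3.92278e+10 Å.
3.48021e+10 − 3.92278e+10 ≈ -4.43e+9 Å.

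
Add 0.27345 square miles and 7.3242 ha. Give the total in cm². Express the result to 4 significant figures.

7.815e+9 square centimeters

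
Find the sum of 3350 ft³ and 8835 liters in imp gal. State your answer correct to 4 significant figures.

3350 ft³ = 20866.6 imp gal and 8835 L = 1943.43 imp gal.
20866.6 + 1943.43 ≈ 22810 imp gal.

22810 imp gal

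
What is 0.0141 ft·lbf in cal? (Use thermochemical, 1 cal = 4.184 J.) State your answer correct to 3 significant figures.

0.00457 cal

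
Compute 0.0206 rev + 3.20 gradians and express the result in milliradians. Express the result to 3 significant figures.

180 mrad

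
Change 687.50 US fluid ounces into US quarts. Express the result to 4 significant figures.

1 US fluid ounce = 0.0312500 US quarts.
Then 687.50 × 0.0312500 ≈ 21.48 US qt.

21.48 US qt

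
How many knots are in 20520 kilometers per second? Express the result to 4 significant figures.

3.989 × 10^7 knots

1 km/s = 1943.84 knots.
Then 20520 × 1943.84 ≈ 3.989 × 10^7 kn.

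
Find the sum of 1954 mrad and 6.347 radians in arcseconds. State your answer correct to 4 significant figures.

1954 mrad = 403041 arcsec and 6.347 rad = 1.30916e+6 arcsec.
403041 + 1.30916e+6 ≈ 1.712e+6 arcsec.

1.712e+6 arcsec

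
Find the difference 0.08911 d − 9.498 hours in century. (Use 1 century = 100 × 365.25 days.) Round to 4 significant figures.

0.08911 d = 2.43970 × 10^-6 century and 9.498 h = 1.08350 × 10^-5 century.
2.43970 × 10^-6 − 1.08350 × 10^-5 ≈ -8.395 × 10^-6 century.

-8.395 × 10^-6 century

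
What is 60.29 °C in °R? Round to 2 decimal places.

600.19 degrees Rankine

°R = (°C + 273.15) × 9/5.
Applying the formula gives 600.19 °R.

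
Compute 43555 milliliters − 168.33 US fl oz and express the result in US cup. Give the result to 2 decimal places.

43555 mL = 184.0962 US cup and 168.33 US fl oz = 21.04125 US cup.
184.0962 − 21.04125 ≈ 163.05 US cup.

163.05 US cup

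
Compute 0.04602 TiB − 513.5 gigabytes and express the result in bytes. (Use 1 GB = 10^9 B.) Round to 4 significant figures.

0.04602 TiB = 5.05995 × 10^10 B and 513.5 GB = 5.13500 × 10^11 B.
5.05995 × 10^10 − 5.13500 × 10^11 ≈ -4.629 × 10^11 B.

-4.629 × 10^11 B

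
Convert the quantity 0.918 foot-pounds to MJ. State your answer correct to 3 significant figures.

1.24e-6 MJ

1 foot-pound = 1.35582e-6 megajoules.
Then 0.918 × 1.35582e-6 ≈ 1.24e-6 MJ.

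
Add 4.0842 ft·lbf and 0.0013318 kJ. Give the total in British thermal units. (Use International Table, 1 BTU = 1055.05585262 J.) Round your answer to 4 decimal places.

4.0842 ft·lbf = 0.00524847 BTU and 0.0013318 kJ = 0.00126230 BTU.
0.00524847 + 0.00126230 ≈ 0.0065 BTU.

0.0065 BTU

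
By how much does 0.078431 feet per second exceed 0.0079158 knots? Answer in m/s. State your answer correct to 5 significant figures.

0.078431 ft/s = 0.0239058 m/s and 0.0079158 kn = 0.00407224 m/s.
0.0239058 − 0.00407224 ≈ 0.019834 m/s.

0.019834 meters per second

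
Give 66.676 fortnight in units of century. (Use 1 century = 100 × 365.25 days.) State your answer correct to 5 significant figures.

1 fortnight = 0.000383299 centuries.
Thus 66.676 × 0.000383299 ≈ 0.025557 century.

0.025557 centuries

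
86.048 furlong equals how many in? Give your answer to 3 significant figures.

1 furlong = 7920.00 inches.
Then 86.048 × 7920.00 ≈ 682000 in.

682000 in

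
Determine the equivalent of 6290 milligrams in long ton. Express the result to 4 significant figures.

6.191 × 10^-6 long ton

1 mg = 9.84207 × 10^-10 long tons.
6290 × 9.84207 × 10^-10 ≈ 6.191 × 10^-6 long ton.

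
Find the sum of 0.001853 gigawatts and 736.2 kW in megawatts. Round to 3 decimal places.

2.589 megawatts

0.001853 GW = 1.85300 MW and 736.2 kW = 0.736200 MW.
1.85300 + 0.736200 ≈ 2.589 MW.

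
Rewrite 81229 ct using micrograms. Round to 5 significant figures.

1.6246 × 10^10 μg

1 ct = 200000 μg.
Then 81229 × 200000 ≈ 1.6246 × 10^10 μg.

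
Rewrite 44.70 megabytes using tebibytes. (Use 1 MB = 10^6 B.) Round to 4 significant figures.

1 megabyte = 9.09495e-7 TiB.
Thus 44.70 × 9.09495e-7 ≈ 4.065e-5 TiB.

4.065e-5 TiB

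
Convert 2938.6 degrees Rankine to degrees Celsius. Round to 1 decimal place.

1359.4 degrees Celsius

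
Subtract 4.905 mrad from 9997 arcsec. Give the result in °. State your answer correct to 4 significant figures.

2.496 degrees

9997 arcsec = 2.77694 ° and 4.905 mrad = 0.281036 °.
2.77694 − 0.281036 ≈ 2.496 °.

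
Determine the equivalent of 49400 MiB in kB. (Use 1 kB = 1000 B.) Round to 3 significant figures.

5.18 × 10^7 kB

1 MiB = 1048.58 kilobytes.
Thus 49400 × 1048.58 ≈ 5.18 × 10^7 kB.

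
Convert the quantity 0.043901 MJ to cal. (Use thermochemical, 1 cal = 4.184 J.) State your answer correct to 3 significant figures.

10500 calories

1 MJ = 239006 cal.
So 0.043901 × 239006 ≈ 10500 cal.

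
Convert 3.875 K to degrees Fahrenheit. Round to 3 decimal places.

K = (°F + 459.67) × 5/9.
Applying the formula gives -452.695 °F.

-452.695 °F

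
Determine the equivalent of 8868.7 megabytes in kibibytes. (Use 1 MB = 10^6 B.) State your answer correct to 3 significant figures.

8.66e+6 KiB

1 megabyte = 976.5625 KiB.
Then 8868.7 × 976.5625 ≈ 8.66e+6 KiB.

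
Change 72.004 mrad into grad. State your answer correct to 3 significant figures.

1 mrad = 0.0636620 gradians.
Then 72.004 × 0.0636620 ≈ 4.58 grad.

4.58 grad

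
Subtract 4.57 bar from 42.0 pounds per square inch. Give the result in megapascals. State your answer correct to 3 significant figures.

42.0 psi = 0.289580 MPa and 4.57 bar = 0.457000 MPa.
0.289580 − 0.457000 ≈ -0.167 MPa.

-0.167 MPa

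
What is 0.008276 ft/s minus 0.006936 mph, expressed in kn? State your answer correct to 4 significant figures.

0.008276 ft/s = 0.00490340 kn and 0.006936 mph = 0.00602722 kn.
0.00490340 − 0.00602722 ≈ -0.001124 kn.

-0.001124 knots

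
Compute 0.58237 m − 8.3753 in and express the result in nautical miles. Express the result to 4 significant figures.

0.0001996 nmi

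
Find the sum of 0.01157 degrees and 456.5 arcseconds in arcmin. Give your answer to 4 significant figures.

8.303 arcminutes

0.01157 ° = 0.694200 arcmin and 456.5 arcsec = 7.60833 arcmin.
0.694200 + 7.60833 ≈ 8.303 arcmin.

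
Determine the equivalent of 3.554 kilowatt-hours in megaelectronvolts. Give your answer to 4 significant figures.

1 kWh = 2.24694e+19 megaelectronvolts.
Then 3.554 × 2.24694e+19 ≈ 7.986e+19 MeV.

7.986e+19 megaelectronvolts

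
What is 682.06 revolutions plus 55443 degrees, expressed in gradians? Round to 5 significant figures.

682.06 rev = 272824 grad and 55443 ° = 61603.3 grad.
272824 + 61603.3 ≈ 334430 grad.

334430 grad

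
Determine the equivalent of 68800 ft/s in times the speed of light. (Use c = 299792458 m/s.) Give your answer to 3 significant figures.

6.99e-5 times the speed of light

1 ft/s = 1.01670e-9 times the speed of light.
68800 × 1.01670e-9 ≈ 6.99e-5 c.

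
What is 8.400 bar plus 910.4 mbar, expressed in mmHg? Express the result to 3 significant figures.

6980 millimeters of mercury

8.400 bar = 6300.52 mmHg and 910.4 mbar = 682.856 mmHg.
6300.52 + 682.856 ≈ 6980 mmHg.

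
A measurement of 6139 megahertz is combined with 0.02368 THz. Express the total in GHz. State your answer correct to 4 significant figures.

29.82 GHz

6139 MHz = 6.13900 GHz and 0.02368 THz = 23.6800 GHz.
6.13900 + 23.6800 ≈ 29.82 GHz.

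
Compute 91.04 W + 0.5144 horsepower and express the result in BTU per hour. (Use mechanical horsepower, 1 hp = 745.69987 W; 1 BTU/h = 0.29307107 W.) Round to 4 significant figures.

91.04 W = 310.6414 BTU/h and 0.5144 hp = 1308.857 BTU/h.
310.6414 + 1308.857 ≈ 1619 BTU/h.

1619 BTU per hour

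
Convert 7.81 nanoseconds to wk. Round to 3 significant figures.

1.29e-14 wk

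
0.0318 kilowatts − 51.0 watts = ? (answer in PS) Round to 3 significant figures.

-0.0261 PS

0.0318 kW = 0.0432360 PS and 51.0 W = 0.0693407 PS.
0.0432360 − 0.0693407 ≈ -0.0261 PS.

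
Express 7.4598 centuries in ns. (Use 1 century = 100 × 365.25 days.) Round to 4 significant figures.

2.354 × 10^19 ns

1 century = 3.15576 × 10^18 ns.
Then 7.4598 × 3.15576 × 10^18 ≈ 2.354 × 10^19 ns.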